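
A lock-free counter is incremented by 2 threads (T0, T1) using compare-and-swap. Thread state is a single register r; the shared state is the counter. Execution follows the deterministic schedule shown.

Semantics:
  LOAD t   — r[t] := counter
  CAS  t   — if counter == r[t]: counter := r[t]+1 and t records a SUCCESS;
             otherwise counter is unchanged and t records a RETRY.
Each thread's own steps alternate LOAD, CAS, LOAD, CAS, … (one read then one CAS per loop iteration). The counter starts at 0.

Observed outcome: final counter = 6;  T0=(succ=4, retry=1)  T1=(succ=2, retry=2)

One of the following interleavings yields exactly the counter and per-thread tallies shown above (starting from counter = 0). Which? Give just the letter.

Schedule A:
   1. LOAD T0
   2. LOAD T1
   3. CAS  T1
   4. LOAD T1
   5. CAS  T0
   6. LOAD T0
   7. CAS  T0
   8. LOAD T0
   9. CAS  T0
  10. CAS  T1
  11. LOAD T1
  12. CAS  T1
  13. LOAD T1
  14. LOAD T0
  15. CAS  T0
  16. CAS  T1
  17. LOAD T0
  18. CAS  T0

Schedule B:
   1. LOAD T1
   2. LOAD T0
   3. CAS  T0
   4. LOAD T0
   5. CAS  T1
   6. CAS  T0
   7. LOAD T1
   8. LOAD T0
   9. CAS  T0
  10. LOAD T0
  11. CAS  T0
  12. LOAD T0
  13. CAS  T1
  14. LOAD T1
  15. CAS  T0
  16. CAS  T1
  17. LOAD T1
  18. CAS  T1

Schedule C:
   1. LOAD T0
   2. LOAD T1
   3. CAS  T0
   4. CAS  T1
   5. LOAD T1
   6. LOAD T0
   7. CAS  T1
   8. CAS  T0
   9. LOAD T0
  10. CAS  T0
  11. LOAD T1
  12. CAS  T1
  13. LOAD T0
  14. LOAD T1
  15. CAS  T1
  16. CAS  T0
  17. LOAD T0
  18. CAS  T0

A

Run A:
1. LOAD T0 → mem=0 r[T0]=0 [LOAD]
2. LOAD T1 → mem=0 r[T1]=0 [LOAD]
3. CAS T1 → mem=1 r[T1]=0 [OK]
4. LOAD T1 → mem=1 r[T1]=1 [LOAD]
5. CAS T0 → mem=1 r[T0]=0 [RETRY]
6. LOAD T0 → mem=1 r[T0]=1 [LOAD]
7. CAS T0 → mem=2 r[T0]=1 [OK]
8. LOAD T0 → mem=2 r[T0]=2 [LOAD]
9. CAS T0 → mem=3 r[T0]=2 [OK]
10. CAS T1 → mem=3 r[T1]=1 [RETRY]
11. LOAD T1 → mem=3 r[T1]=3 [LOAD]
12. CAS T1 → mem=4 r[T1]=3 [OK]
13. LOAD T1 → mem=4 r[T1]=4 [LOAD]
14. LOAD T0 → mem=4 r[T0]=4 [LOAD]
15. CAS T0 → mem=5 r[T0]=4 [OK]
16. CAS T1 → mem=5 r[T1]=4 [RETRY]
17. LOAD T0 → mem=5 r[T0]=5 [LOAD]
18. CAS T0 → mem=6 r[T0]=5 [OK]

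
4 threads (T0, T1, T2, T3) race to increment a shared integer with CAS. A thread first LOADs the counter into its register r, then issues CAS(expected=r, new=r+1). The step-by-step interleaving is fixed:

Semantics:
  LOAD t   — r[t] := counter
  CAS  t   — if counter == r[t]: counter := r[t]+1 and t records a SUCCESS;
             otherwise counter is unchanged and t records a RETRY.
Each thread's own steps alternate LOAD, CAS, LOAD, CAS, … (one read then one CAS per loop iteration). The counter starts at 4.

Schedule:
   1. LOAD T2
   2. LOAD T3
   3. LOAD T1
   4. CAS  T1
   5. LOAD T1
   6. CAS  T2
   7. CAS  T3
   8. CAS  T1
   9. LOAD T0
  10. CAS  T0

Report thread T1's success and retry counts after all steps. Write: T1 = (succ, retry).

[1] T2.load  rd  (counter 4, T2.r 4)
[2] T3.load  rd  (counter 4, T3.r 4)
[3] T1.load  rd  (counter 4, T1.r 4)
[4] T1.cas  hit  (counter 5, T1.r 4)
[5] T1.load  rd  (counter 5, T1.r 5)
[6] T2.cas  miss  (counter 5, T2.r 4)
[7] T3.cas  miss  (counter 5, T3.r 4)
[8] T1.cas  hit  (counter 6, T1.r 5)
[9] T0.load  rd  (counter 6, T0.r 6)
[10] T0.cas  hit  (counter 7, T0.r 6)

T1 = (2, 0)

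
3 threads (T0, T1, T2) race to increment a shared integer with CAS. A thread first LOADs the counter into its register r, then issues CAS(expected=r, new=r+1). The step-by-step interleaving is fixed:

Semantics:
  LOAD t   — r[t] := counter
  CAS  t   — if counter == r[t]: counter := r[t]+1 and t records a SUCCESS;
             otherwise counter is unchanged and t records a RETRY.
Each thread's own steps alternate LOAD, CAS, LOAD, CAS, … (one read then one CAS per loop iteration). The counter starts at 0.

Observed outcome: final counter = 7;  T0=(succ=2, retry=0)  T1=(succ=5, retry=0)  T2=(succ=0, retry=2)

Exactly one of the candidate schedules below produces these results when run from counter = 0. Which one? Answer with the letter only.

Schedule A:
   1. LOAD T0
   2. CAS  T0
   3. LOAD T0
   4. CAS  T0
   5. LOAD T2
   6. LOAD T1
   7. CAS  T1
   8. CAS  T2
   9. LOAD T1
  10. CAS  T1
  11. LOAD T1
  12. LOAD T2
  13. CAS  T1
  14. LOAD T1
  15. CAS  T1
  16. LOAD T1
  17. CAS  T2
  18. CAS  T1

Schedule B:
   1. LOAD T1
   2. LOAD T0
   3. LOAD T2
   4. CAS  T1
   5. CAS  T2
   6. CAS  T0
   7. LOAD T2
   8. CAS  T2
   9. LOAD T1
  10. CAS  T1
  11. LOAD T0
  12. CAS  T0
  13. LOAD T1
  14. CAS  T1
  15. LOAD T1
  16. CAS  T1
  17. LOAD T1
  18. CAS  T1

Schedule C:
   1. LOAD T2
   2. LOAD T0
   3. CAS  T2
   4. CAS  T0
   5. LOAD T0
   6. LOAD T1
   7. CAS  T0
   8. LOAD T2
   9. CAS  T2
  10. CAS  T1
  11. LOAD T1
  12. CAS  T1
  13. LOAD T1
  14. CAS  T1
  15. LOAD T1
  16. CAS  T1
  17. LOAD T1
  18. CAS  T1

A

Simulating candidate A:
[1] T0.load  rd  (counter 0, T0.r 0)
[2] T0.cas  hit  (counter 1, T0.r 0)
[3] T0.load  rd  (counter 1, T0.r 1)
[4] T0.cas  hit  (counter 2, T0.r 1)
[5] T2.load  rd  (counter 2, T2.r 2)
[6] T1.load  rd  (counter 2, T1.r 2)
[7] T1.cas  hit  (counter 3, T1.r 2)
[8] T2.cas  miss  (counter 3, T2.r 2)
[9] T1.load  rd  (counter 3, T1.r 3)
[10] T1.cas  hit  (counter 4, T1.r 3)
[11] T1.load  rd  (counter 4, T1.r 4)
[12] T2.load  rd  (counter 4, T2.r 4)
[13] T1.cas  hit  (counter 5, T1.r 4)
[14] T1.load  rd  (counter 5, T1.r 5)
[15] T1.cas  hit  (counter 6, T1.r 5)
[16] T1.load  rd  (counter 6, T1.r 6)
[17] T2.cas  miss  (counter 6, T2.r 4)
[18] T1.cas  hit  (counter 7, T1.r 6)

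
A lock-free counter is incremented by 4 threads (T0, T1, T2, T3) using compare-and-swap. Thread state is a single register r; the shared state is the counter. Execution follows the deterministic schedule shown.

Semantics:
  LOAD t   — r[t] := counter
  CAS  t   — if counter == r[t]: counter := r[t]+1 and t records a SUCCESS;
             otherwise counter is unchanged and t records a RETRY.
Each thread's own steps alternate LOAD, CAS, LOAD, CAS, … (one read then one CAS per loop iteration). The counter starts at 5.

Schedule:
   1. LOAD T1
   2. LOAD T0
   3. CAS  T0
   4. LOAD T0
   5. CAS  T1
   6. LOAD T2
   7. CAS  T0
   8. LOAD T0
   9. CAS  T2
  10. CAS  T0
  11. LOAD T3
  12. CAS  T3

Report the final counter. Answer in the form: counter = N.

1. LOAD T1 → mem=5 r[T1]=5 [LOAD]
2. LOAD T0 → mem=5 r[T0]=5 [LOAD]
3. CAS T0 → mem=6 r[T0]=5 [OK]
4. LOAD T0 → mem=6 r[T0]=6 [LOAD]
5. CAS T1 → mem=6 r[T1]=5 [RETRY]
6. LOAD T2 → mem=6 r[T2]=6 [LOAD]
7. CAS T0 → mem=7 r[T0]=6 [OK]
8. LOAD T0 → mem=7 r[T0]=7 [LOAD]
9. CAS T2 → mem=7 r[T2]=6 [RETRY]
10. CAS T0 → mem=8 r[T0]=7 [OK]
11. LOAD T3 → mem=8 r[T3]=8 [LOAD]
12. CAS T3 → mem=9 r[T3]=8 [OK]

counter = 9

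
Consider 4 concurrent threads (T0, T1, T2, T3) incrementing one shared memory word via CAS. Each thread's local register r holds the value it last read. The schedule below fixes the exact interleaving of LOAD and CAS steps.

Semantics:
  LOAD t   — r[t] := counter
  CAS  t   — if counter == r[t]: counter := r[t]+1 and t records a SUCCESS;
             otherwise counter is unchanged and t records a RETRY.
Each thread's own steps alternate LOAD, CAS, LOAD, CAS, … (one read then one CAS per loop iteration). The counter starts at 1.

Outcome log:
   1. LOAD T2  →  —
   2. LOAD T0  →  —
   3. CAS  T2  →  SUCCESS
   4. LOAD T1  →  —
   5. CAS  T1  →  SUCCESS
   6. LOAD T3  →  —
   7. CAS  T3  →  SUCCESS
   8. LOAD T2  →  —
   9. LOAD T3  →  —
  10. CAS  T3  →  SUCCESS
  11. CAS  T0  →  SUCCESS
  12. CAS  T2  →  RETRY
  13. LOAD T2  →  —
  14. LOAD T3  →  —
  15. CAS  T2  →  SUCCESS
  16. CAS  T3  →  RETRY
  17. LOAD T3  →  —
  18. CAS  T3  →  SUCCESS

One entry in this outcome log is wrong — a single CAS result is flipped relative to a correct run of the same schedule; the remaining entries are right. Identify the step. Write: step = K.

Re-executing:
step 1: T2 LOAD ⇒ load; ctr=1 reg=1
step 2: T0 LOAD ⇒ load; ctr=1 reg=1
step 3: T2 CAS ⇒ ok; ctr=2 reg=1
step 4: T1 LOAD ⇒ load; ctr=2 reg=2
step 5: T1 CAS ⇒ ok; ctr=3 reg=2
step 6: T3 LOAD ⇒ load; ctr=3 reg=3
step 7: T3 CAS ⇒ ok; ctr=4 reg=3
step 8: T2 LOAD ⇒ load; ctr=4 reg=4
step 9: T3 LOAD ⇒ load; ctr=4 reg=4
step 10: T3 CAS ⇒ ok; ctr=5 reg=4
step 11: T0 CAS ⇒ retry; ctr=5 reg=1
step 12: T2 CAS ⇒ retry; ctr=5 reg=4
step 13: T2 LOAD ⇒ load; ctr=5 reg=5
step 14: T3 LOAD ⇒ load; ctr=5 reg=5
step 15: T2 CAS ⇒ ok; ctr=6 reg=5
step 16: T3 CAS ⇒ retry; ctr=6 reg=5
step 17: T3 LOAD ⇒ load; ctr=6 reg=6
step 18: T3 CAS ⇒ ok; ctr=7 reg=6
Mismatch at 11.

step = 11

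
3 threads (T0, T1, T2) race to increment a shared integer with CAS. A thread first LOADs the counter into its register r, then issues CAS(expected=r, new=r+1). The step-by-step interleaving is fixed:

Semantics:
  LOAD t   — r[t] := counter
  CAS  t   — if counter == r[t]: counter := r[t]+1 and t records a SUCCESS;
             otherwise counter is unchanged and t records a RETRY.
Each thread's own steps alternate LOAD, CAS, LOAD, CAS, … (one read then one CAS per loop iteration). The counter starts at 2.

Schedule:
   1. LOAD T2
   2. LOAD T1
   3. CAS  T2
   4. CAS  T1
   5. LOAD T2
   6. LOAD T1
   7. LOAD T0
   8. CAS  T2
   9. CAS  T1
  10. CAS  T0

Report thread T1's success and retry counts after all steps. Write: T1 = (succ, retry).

#1 T2 reads 2
#2 T1 reads 2
#3 T2 CAS(2→3) writes; counter now 3
#4 T1 CAS(2→3) fails; counter now 3
#5 T2 reads 3
#6 T1 reads 3
#7 T0 reads 3
#8 T2 CAS(3→4) writes; counter now 4
#9 T1 CAS(3→4) fails; counter now 4
#10 T0 CAS(3→4) fails; counter now 4

T1 = (0, 2)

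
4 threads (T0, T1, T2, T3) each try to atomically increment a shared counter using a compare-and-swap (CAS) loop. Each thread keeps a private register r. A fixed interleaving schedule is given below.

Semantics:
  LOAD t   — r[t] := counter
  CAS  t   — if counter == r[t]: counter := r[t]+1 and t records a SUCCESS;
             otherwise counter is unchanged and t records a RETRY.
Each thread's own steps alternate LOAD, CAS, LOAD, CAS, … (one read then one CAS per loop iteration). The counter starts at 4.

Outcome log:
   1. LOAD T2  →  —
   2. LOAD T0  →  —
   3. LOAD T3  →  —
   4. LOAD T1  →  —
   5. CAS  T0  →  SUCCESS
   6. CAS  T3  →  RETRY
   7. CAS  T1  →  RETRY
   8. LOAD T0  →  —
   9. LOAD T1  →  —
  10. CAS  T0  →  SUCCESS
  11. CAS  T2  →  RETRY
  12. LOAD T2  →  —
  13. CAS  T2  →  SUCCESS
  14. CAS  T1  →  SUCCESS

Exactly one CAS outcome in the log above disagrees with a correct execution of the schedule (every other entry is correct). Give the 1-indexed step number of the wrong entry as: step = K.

step = 14

Correct run:
T2 LOAD — after: cnt=4, r=4 — load
T0 LOAD — after: cnt=4, r=4 — load
T3 LOAD — after: cnt=4, r=4 — load
T1 LOAD — after: cnt=4, r=4 — load
T0 CAS — after: cnt=5, r=4 — ok
T3 CAS — after: cnt=5, r=4 — retry
T1 CAS — after: cnt=5, r=4 — retry
T0 LOAD — after: cnt=5, r=5 — load
T1 LOAD — after: cnt=5, r=5 — load
T0 CAS — after: cnt=6, r=5 — ok
T2 CAS — after: cnt=6, r=4 — retry
T2 LOAD — after: cnt=6, r=6 — load
T2 CAS — after: cnt=7, r=6 — ok
T1 CAS — after: cnt=7, r=5 — retry
Log disagrees first at step 14.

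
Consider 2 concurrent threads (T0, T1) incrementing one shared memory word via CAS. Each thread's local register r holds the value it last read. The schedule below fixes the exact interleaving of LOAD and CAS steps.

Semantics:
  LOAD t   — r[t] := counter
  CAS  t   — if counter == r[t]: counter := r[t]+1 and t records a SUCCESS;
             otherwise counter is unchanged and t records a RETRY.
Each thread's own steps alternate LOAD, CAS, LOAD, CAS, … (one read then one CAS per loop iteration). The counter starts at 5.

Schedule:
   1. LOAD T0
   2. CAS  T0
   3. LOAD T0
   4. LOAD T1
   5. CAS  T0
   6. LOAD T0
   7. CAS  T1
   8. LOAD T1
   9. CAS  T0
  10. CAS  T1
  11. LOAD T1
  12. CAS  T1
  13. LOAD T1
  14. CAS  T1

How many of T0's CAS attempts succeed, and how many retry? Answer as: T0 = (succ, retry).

T0 = (3, 0)

T0 LOAD — after: cnt=5, r=5 — load
T0 CAS — after: cnt=6, r=5 — ok
T0 LOAD — after: cnt=6, r=6 — load
T1 LOAD — after: cnt=6, r=6 — load
T0 CAS — after: cnt=7, r=6 — ok
T0 LOAD — after: cnt=7, r=7 — load
T1 CAS — after: cnt=7, r=6 — retry
T1 LOAD — after: cnt=7, r=7 — load
T0 CAS — after: cnt=8, r=7 — ok
T1 CAS — after: cnt=8, r=7 — retry
T1 LOAD — after: cnt=8, r=8 — load
T1 CAS — after: cnt=9, r=8 — ok
T1 LOAD — after: cnt=9, r=9 — load
T1 CAS — after: cnt=10, r=9 — ok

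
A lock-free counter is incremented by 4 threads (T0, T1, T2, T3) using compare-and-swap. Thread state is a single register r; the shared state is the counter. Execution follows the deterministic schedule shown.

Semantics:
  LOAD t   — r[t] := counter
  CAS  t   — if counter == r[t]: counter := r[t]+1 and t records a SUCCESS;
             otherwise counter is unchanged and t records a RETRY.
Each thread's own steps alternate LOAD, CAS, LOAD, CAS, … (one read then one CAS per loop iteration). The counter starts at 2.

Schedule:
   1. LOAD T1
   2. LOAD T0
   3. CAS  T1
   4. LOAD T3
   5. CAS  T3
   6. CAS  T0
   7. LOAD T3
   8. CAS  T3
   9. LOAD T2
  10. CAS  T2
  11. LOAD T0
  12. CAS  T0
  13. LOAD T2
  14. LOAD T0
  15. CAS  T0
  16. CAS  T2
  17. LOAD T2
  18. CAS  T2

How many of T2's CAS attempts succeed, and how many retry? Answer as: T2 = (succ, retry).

#1 T1 reads 2
#2 T0 reads 2
#3 T1 CAS(2→3) writes; counter now 3
#4 T3 reads 3
#5 T3 CAS(3→4) writes; counter now 4
#6 T0 CAS(2→3) fails; counter now 4
#7 T3 reads 4
#8 T3 CAS(4→5) writes; counter now 5
#9 T2 reads 5
#10 T2 CAS(5→6) writes; counter now 6
#11 T0 reads 6
#12 T0 CAS(6→7) writes; counter now 7
#13 T2 reads 7
#14 T0 reads 7
#15 T0 CAS(7→8) writes; counter now 8
#16 T2 CAS(7→8) fails; counter now 8
#17 T2 reads 8
#18 T2 CAS(8→9) writes; counter now 9

T2 = (2, 1)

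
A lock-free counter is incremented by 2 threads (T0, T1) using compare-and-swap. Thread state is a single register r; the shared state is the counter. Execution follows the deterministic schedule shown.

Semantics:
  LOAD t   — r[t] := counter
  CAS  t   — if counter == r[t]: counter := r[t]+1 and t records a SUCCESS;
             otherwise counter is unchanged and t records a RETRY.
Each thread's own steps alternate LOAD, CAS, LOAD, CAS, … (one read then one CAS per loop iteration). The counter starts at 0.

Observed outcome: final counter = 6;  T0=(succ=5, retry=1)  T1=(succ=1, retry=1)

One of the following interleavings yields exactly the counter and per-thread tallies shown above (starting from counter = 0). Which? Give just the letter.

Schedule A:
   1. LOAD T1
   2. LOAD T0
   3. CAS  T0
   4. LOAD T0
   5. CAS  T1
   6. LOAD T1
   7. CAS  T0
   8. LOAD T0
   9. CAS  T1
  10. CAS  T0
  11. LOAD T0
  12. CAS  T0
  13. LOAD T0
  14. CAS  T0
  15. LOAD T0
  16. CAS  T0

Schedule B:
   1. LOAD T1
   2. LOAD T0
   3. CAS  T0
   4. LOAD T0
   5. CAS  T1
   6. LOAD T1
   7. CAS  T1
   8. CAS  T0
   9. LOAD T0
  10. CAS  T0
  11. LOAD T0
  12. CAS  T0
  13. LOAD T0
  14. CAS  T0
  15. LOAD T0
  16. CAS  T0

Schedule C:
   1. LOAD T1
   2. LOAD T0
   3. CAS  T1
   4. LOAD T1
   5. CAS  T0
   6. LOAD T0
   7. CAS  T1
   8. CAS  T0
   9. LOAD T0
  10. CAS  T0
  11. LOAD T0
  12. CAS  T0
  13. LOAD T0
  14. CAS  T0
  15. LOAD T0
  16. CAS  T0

B

Simulating candidate B:
#1 T1 reads 0
#2 T0 reads 0
#3 T0 CAS(0→1) writes; counter now 1
#4 T0 reads 1
#5 T1 CAS(0→1) fails; counter now 1
#6 T1 reads 1
#7 T1 CAS(1→2) writes; counter now 2
#8 T0 CAS(1→2) fails; counter now 2
#9 T0 reads 2
#10 T0 CAS(2→3) writes; counter now 3
#11 T0 reads 3
#12 T0 CAS(3→4) writes; counter now 4
#13 T0 reads 4
#14 T0 CAS(4→5) writes; counter now 5
#15 T0 reads 5
#16 T0 CAS(5→6) writes; counter now 6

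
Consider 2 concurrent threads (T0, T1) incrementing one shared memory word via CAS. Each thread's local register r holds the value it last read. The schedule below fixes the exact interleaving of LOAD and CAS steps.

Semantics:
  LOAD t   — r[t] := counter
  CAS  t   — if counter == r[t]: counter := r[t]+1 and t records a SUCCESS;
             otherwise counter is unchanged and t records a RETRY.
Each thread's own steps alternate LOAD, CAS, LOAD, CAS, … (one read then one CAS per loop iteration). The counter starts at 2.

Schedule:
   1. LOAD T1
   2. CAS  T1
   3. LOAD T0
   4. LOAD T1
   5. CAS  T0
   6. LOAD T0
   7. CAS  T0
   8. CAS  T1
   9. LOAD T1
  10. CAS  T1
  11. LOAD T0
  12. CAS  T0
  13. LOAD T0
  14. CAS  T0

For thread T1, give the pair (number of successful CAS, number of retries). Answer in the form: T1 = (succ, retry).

   1) LOAD T1:  M=2  r_T1=2
   2) CAS  T1:  M=3  r_T1=2 ✓
   3) LOAD T0:  M=3  r_T0=3
   4) LOAD T1:  M=3  r_T1=3
   5) CAS  T0:  M=4  r_T0=3 ✓
   6) LOAD T0:  M=4  r_T0=4
   7) CAS  T0:  M=5  r_T0=4 ✓
   8) CAS  T1:  M=5  r_T1=3 ✗
   9) LOAD T1:  M=5  r_T1=5
  10) CAS  T1:  M=6  r_T1=5 ✓
  11) LOAD T0:  M=6  r_T0=6
  12) CAS  T0:  M=7  r_T0=6 ✓
  13) LOAD T0:  M=7  r_T0=7
  14) CAS  T0:  M=8  r_T0=7 ✓

T1 = (2, 1)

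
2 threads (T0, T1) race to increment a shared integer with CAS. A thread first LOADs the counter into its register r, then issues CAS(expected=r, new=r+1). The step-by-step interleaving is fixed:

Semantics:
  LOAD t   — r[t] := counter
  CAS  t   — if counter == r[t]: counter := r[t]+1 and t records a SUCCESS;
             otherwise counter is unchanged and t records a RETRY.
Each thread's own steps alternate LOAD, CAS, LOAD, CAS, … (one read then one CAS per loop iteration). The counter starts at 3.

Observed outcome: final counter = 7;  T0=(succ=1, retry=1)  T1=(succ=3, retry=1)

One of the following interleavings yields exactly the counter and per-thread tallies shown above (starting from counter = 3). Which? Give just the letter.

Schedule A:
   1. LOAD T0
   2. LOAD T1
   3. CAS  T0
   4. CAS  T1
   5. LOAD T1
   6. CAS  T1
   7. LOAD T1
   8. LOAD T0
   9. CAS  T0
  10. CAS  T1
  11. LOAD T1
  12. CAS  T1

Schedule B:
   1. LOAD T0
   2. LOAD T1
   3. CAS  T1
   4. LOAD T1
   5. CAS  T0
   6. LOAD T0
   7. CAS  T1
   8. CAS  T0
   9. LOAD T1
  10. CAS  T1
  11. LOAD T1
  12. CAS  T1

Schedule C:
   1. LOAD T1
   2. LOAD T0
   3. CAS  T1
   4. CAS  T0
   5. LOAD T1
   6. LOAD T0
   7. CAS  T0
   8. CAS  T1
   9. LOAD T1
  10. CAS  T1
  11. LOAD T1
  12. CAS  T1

Simulating candidate C:
step 1: T1 LOAD ⇒ load; ctr=3 reg=3
step 2: T0 LOAD ⇒ load; ctr=3 reg=3
step 3: T1 CAS ⇒ ok; ctr=4 reg=3
step 4: T0 CAS ⇒ retry; ctr=4 reg=3
step 5: T1 LOAD ⇒ load; ctr=4 reg=4
step 6: T0 LOAD ⇒ load; ctr=4 reg=4
step 7: T0 CAS ⇒ ok; ctr=5 reg=4
step 8: T1 CAS ⇒ retry; ctr=5 reg=4
step 9: T1 LOAD ⇒ load; ctr=5 reg=5
step 10: T1 CAS ⇒ ok; ctr=6 reg=5
step 11: T1 LOAD ⇒ load; ctr=6 reg=6
step 12: T1 CAS ⇒ ok; ctr=7 reg=6

C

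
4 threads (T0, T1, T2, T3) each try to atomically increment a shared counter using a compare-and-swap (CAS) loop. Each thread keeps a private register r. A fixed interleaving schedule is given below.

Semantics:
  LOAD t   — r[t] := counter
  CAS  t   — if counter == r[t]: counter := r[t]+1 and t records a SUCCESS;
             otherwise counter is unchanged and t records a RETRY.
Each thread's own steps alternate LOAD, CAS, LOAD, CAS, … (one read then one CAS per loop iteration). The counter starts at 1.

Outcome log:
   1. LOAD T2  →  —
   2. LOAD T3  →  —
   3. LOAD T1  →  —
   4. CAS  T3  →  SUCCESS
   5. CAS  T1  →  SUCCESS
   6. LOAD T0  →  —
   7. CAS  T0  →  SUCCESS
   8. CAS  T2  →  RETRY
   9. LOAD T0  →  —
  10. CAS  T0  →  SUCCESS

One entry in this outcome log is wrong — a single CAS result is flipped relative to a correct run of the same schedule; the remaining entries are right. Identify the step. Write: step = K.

step = 5

Reference trace:
[1] T2.load  rd  (counter 1, T2.r 1)
[2] T3.load  rd  (counter 1, T3.r 1)
[3] T1.load  rd  (counter 1, T1.r 1)
[4] T3.cas  hit  (counter 2, T3.r 1)
[5] T1.cas  miss  (counter 2, T1.r 1)
[6] T0.load  rd  (counter 2, T0.r 2)
[7] T0.cas  hit  (counter 3, T0.r 2)
[8] T2.cas  miss  (counter 3, T2.r 1)
[9] T0.load  rd  (counter 3, T0.r 3)
[10] T0.cas  hit  (counter 4, T0.r 3)
Flip is step 5.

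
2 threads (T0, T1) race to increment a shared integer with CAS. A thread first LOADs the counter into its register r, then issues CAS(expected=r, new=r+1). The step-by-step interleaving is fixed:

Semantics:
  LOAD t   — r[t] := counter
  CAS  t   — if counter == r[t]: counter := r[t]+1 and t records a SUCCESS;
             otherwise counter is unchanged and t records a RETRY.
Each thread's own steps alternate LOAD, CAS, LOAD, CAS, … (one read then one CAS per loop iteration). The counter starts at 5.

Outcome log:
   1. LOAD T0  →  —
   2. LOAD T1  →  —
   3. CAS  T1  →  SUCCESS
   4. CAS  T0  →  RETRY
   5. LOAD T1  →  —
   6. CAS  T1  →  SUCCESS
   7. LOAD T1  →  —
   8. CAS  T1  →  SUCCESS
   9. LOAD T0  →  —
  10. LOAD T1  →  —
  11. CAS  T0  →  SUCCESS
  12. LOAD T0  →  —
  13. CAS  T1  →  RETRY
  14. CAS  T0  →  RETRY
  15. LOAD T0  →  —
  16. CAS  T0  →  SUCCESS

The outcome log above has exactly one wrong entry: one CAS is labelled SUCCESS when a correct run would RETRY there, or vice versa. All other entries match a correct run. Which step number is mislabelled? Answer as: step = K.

step = 14

Correct run:
1. LOAD T0 → mem=5 r[T0]=5 [LOAD]
2. LOAD T1 → mem=5 r[T1]=5 [LOAD]
3. CAS T1 → mem=6 r[T1]=5 [OK]
4. CAS T0 → mem=6 r[T0]=5 [RETRY]
5. LOAD T1 → mem=6 r[T1]=6 [LOAD]
6. CAS T1 → mem=7 r[T1]=6 [OK]
7. LOAD T1 → mem=7 r[T1]=7 [LOAD]
8. CAS T1 → mem=8 r[T1]=7 [OK]
9. LOAD T0 → mem=8 r[T0]=8 [LOAD]
10. LOAD T1 → mem=8 r[T1]=8 [LOAD]
11. CAS T0 → mem=9 r[T0]=8 [OK]
12. LOAD T0 → mem=9 r[T0]=9 [LOAD]
13. CAS T1 → mem=9 r[T1]=8 [RETRY]
14. CAS T0 → mem=10 r[T0]=9 [OK]
15. LOAD T0 → mem=10 r[T0]=10 [LOAD]
16. CAS T0 → mem=11 r[T0]=10 [OK]
Log disagrees first at step 14.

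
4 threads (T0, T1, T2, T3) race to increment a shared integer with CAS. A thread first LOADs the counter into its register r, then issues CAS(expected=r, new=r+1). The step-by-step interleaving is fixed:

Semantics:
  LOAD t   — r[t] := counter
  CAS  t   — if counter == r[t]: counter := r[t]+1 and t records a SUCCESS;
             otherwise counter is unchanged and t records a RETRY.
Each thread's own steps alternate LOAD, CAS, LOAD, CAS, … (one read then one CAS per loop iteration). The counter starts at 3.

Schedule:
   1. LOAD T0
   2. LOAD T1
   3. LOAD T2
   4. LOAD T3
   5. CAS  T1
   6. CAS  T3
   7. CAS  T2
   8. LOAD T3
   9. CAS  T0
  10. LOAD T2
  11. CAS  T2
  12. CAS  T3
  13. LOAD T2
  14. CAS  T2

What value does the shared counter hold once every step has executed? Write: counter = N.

   1) LOAD T0:  M=3  r_T0=3
   2) LOAD T1:  M=3  r_T1=3
   3) LOAD T2:  M=3  r_T2=3
   4) LOAD T3:  M=3  r_T3=3
   5) CAS  T1:  M=4  r_T1=3 ✓
   6) CAS  T3:  M=4  r_T3=3 ✗
   7) CAS  T2:  M=4  r_T2=3 ✗
   8) LOAD T3:  M=4  r_T3=4
   9) CAS  T0:  M=4  r_T0=3 ✗
  10) LOAD T2:  M=4  r_T2=4
  11) CAS  T2:  M=5  r_T2=4 ✓
  12) CAS  T3:  M=5  r_T3=4 ✗
  13) LOAD T2:  M=5  r_T2=5
  14) CAS  T2:  M=6  r_T2=5 ✓

counter = 6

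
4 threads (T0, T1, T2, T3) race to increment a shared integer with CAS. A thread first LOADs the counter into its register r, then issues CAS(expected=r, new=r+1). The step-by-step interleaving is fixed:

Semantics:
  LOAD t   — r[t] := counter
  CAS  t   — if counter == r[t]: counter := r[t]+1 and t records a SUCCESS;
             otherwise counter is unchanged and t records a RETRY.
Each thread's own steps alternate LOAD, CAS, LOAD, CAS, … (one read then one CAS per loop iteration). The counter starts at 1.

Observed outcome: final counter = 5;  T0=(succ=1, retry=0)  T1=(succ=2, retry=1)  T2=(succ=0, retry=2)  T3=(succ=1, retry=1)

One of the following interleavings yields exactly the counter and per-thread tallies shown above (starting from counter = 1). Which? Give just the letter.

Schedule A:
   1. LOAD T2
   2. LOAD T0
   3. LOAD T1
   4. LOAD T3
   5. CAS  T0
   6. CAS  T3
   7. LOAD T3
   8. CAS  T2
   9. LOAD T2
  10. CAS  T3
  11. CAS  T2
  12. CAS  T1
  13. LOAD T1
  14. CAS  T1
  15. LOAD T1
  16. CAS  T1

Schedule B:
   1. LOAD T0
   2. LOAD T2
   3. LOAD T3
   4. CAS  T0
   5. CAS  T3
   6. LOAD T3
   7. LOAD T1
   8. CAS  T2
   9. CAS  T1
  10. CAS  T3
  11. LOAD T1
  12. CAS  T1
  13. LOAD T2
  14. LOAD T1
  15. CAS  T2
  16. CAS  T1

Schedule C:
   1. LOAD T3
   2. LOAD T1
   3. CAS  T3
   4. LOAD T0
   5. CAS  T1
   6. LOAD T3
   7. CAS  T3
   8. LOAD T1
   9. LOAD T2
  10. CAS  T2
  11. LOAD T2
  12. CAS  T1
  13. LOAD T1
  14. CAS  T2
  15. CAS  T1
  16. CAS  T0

A

Simulating candidate A:
step 1: T2 LOAD ⇒ load; ctr=1 reg=1
step 2: T0 LOAD ⇒ load; ctr=1 reg=1
step 3: T1 LOAD ⇒ load; ctr=1 reg=1
step 4: T3 LOAD ⇒ load; ctr=1 reg=1
step 5: T0 CAS ⇒ ok; ctr=2 reg=1
step 6: T3 CAS ⇒ retry; ctr=2 reg=1
step 7: T3 LOAD ⇒ load; ctr=2 reg=2
step 8: T2 CAS ⇒ retry; ctr=2 reg=1
step 9: T2 LOAD ⇒ load; ctr=2 reg=2
step 10: T3 CAS ⇒ ok; ctr=3 reg=2
step 11: T2 CAS ⇒ retry; ctr=3 reg=2
step 12: T1 CAS ⇒ retry; ctr=3 reg=1
step 13: T1 LOAD ⇒ load; ctr=3 reg=3
step 14: T1 CAS ⇒ ok; ctr=4 reg=3
step 15: T1 LOAD ⇒ load; ctr=4 reg=4
step 16: T1 CAS ⇒ ok; ctr=5 reg=4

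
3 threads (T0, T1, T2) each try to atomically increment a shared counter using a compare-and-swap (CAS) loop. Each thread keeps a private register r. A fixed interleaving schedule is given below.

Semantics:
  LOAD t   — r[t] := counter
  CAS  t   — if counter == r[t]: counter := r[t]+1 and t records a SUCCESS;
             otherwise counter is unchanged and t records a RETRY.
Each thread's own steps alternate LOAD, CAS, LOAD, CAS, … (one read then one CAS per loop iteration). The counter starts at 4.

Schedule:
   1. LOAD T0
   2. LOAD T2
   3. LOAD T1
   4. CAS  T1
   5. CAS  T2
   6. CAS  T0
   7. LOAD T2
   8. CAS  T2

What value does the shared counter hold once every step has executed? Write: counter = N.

counter = 6

#1 T0 reads 4
#2 T2 reads 4
#3 T1 reads 4
#4 T1 CAS(4→5) writes; counter now 5
#5 T2 CAS(4→5) fails; counter now 5
#6 T0 CAS(4→5) fails; counter now 5
#7 T2 reads 5
#8 T2 CAS(5→6) writes; counter now 6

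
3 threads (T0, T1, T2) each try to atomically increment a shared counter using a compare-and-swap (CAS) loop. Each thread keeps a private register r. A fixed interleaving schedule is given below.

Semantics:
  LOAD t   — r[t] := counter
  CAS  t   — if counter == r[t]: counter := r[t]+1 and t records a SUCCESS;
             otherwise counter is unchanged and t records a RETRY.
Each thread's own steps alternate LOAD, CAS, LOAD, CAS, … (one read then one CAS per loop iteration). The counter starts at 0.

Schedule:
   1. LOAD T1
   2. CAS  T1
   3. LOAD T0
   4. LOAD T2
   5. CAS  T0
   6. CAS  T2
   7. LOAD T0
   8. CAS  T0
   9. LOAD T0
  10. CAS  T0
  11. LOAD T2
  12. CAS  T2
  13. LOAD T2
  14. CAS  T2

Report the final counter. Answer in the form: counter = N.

T1 LOAD — after: cnt=0, r=0 — load
T1 CAS — after: cnt=1, r=0 — ok
T0 LOAD — after: cnt=1, r=1 — load
T2 LOAD — after: cnt=1, r=1 — load
T0 CAS — after: cnt=2, r=1 — ok
T2 CAS — after: cnt=2, r=1 — retry
T0 LOAD — after: cnt=2, r=2 — load
T0 CAS — after: cnt=3, r=2 — ok
T0 LOAD — after: cnt=3, r=3 — load
T0 CAS — after: cnt=4, r=3 — ok
T2 LOAD — after: cnt=4, r=4 — load
T2 CAS — after: cnt=5, r=4 — ok
T2 LOAD — after: cnt=5, r=5 — load
T2 CAS — after: cnt=6, r=5 — ok

counter = 6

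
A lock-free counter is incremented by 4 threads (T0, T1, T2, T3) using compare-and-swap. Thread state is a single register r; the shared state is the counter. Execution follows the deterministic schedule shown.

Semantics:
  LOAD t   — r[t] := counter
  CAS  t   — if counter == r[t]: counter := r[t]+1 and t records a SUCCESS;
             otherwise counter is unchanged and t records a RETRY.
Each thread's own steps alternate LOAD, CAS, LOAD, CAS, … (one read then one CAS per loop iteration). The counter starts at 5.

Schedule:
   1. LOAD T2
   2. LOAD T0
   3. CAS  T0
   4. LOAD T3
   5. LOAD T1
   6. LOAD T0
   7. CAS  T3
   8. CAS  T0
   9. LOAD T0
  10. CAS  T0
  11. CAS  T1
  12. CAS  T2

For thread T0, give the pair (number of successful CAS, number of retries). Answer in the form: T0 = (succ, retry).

step 1: T2 LOAD ⇒ load; ctr=5 reg=5
step 2: T0 LOAD ⇒ load; ctr=5 reg=5
step 3: T0 CAS ⇒ ok; ctr=6 reg=5
step 4: T3 LOAD ⇒ load; ctr=6 reg=6
step 5: T1 LOAD ⇒ load; ctr=6 reg=6
step 6: T0 LOAD ⇒ load; ctr=6 reg=6
step 7: T3 CAS ⇒ ok; ctr=7 reg=6
step 8: T0 CAS ⇒ retry; ctr=7 reg=6
step 9: T0 LOAD ⇒ load; ctr=7 reg=7
step 10: T0 CAS ⇒ ok; ctr=8 reg=7
step 11: T1 CAS ⇒ retry; ctr=8 reg=6
step 12: T2 CAS ⇒ retry; ctr=8 reg=5

T0 = (2, 1)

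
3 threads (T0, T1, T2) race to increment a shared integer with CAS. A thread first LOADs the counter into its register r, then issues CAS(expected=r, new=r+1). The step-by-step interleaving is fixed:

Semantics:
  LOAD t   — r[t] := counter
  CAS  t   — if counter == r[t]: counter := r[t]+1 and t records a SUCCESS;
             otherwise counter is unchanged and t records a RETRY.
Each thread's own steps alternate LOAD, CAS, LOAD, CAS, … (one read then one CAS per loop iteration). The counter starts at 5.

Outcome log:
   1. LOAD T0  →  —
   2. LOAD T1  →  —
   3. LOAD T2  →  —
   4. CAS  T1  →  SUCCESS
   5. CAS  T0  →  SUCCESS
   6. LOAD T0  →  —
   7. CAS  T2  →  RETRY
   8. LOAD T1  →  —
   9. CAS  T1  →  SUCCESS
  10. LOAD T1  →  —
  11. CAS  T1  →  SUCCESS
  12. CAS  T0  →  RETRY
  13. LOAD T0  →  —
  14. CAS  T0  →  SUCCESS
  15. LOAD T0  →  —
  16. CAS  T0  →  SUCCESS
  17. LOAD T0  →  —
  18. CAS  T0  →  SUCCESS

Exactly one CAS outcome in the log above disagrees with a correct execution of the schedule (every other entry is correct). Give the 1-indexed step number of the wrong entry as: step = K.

step = 5

Correct run:
#1 T0 reads 5
#2 T1 reads 5
#3 T2 reads 5
#4 T1 CAS(5→6) writes; counter now 6
#5 T0 CAS(5→6) fails; counter now 6
#6 T0 reads 6
#7 T2 CAS(5→6) fails; counter now 6
#8 T1 reads 6
#9 T1 CAS(6→7) writes; counter now 7
#10 T1 reads 7
#11 T1 CAS(7→8) writes; counter now 8
#12 T0 CAS(6→7) fails; counter now 8
#13 T0 reads 8
#14 T0 CAS(8→9) writes; counter now 9
#15 T0 reads 9
#16 T0 CAS(9→10) writes; counter now 10
#17 T0 reads 10
#18 T0 CAS(10→11) writes; counter now 11
Mismatch at 5.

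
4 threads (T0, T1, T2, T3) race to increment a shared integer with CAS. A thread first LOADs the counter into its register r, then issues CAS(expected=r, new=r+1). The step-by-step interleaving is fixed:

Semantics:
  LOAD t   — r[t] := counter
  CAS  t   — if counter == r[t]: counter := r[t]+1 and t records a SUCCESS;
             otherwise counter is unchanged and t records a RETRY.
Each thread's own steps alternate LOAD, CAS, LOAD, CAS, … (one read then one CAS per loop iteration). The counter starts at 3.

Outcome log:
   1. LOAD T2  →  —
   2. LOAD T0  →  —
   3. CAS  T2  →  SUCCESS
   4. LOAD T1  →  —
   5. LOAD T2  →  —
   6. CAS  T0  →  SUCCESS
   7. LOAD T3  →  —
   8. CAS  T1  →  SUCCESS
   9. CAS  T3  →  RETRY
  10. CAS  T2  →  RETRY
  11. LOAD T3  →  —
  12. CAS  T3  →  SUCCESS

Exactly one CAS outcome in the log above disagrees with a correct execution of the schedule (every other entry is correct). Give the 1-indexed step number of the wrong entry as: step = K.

Reference trace:
step 1: T2 LOAD ⇒ load; ctr=3 reg=3
step 2: T0 LOAD ⇒ load; ctr=3 reg=3
step 3: T2 CAS ⇒ ok; ctr=4 reg=3
step 4: T1 LOAD ⇒ load; ctr=4 reg=4
step 5: T2 LOAD ⇒ load; ctr=4 reg=4
step 6: T0 CAS ⇒ retry; ctr=4 reg=3
step 7: T3 LOAD ⇒ load; ctr=4 reg=4
step 8: T1 CAS ⇒ ok; ctr=5 reg=4
step 9: T3 CAS ⇒ retry; ctr=5 reg=4
step 10: T2 CAS ⇒ retry; ctr=5 reg=4
step 11: T3 LOAD ⇒ load; ctr=5 reg=5
step 12: T3 CAS ⇒ ok; ctr=6 reg=5
Log disagrees first at step 6.

step = 6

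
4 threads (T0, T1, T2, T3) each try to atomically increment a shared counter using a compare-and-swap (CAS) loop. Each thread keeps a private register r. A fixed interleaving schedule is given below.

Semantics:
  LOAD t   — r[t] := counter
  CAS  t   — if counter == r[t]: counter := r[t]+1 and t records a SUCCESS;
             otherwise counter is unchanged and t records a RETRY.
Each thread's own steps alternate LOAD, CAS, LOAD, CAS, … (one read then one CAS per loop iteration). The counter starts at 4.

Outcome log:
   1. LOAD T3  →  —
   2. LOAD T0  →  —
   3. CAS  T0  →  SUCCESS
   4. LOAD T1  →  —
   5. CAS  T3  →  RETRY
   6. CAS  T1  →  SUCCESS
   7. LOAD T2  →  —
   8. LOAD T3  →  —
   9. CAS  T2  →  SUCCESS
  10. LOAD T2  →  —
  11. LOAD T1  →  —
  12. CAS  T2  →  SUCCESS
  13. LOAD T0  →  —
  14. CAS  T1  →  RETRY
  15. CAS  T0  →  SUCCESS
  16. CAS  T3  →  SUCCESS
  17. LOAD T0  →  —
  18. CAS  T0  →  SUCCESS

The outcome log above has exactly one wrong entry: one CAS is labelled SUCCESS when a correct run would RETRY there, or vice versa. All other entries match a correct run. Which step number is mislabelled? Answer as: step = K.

Re-executing:
step 1: T3 LOAD ⇒ load; ctr=4 reg=4
step 2: T0 LOAD ⇒ load; ctr=4 reg=4
step 3: T0 CAS ⇒ ok; ctr=5 reg=4
step 4: T1 LOAD ⇒ load; ctr=5 reg=5
step 5: T3 CAS ⇒ retry; ctr=5 reg=4
step 6: T1 CAS ⇒ ok; ctr=6 reg=5
step 7: T2 LOAD ⇒ load; ctr=6 reg=6
step 8: T3 LOAD ⇒ load; ctr=6 reg=6
step 9: T2 CAS ⇒ ok; ctr=7 reg=6
step 10: T2 LOAD ⇒ load; ctr=7 reg=7
step 11: T1 LOAD ⇒ load; ctr=7 reg=7
step 12: T2 CAS ⇒ ok; ctr=8 reg=7
step 13: T0 LOAD ⇒ load; ctr=8 reg=8
step 14: T1 CAS ⇒ retry; ctr=8 reg=7
step 15: T0 CAS ⇒ ok; ctr=9 reg=8
step 16: T3 CAS ⇒ retry; ctr=9 reg=6
step 17: T0 LOAD ⇒ load; ctr=9 reg=9
step 18: T0 CAS ⇒ ok; ctr=10 reg=9
Mismatch at 16.

step = 16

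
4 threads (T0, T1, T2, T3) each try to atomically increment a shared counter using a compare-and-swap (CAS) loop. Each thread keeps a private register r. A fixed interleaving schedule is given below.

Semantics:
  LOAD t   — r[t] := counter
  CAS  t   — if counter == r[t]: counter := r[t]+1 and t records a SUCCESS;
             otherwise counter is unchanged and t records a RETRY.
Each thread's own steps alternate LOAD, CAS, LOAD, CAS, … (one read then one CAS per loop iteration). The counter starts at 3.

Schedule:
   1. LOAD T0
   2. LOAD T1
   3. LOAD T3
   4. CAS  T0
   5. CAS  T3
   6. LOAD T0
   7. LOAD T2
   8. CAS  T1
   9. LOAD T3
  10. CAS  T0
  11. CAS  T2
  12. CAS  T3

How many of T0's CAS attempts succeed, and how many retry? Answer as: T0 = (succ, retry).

1. LOAD T0 → mem=3 r[T0]=3 [LOAD]
2. LOAD T1 → mem=3 r[T1]=3 [LOAD]
3. LOAD T3 → mem=3 r[T3]=3 [LOAD]
4. CAS T0 → mem=4 r[T0]=3 [OK]
5. CAS T3 → mem=4 r[T3]=3 [RETRY]
6. LOAD T0 → mem=4 r[T0]=4 [LOAD]
7. LOAD T2 → mem=4 r[T2]=4 [LOAD]
8. CAS T1 → mem=4 r[T1]=3 [RETRY]
9. LOAD T3 → mem=4 r[T3]=4 [LOAD]
10. CAS T0 → mem=5 r[T0]=4 [OK]
11. CAS T2 → mem=5 r[T2]=4 [RETRY]
12. CAS T3 → mem=5 r[T3]=4 [RETRY]

T0 = (2, 0)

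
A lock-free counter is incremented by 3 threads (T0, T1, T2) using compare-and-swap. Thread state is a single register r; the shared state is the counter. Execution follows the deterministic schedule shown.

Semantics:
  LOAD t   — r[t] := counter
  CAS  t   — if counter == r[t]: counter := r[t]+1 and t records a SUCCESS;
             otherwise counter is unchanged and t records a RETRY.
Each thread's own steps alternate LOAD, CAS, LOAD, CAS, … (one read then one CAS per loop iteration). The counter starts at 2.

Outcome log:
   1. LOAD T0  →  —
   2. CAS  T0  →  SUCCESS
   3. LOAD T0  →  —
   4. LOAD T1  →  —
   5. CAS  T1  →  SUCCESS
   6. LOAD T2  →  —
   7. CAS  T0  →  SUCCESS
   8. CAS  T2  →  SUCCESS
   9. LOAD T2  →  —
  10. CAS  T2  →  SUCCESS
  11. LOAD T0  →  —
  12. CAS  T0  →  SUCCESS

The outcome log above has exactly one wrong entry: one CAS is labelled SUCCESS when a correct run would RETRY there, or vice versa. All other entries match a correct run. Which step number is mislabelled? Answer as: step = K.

step = 7

Correct run:
T0 LOAD — after: cnt=2, r=2 — load
T0 CAS — after: cnt=3, r=2 — ok
T0 LOAD — after: cnt=3, r=3 — load
T1 LOAD — after: cnt=3, r=3 — load
T1 CAS — after: cnt=4, r=3 — ok
T2 LOAD — after: cnt=4, r=4 — load
T0 CAS — after: cnt=4, r=3 — retry
T2 CAS — after: cnt=5, r=4 — ok
T2 LOAD — after: cnt=5, r=5 — load
T2 CAS — after: cnt=6, r=5 — ok
T0 LOAD — after: cnt=6, r=6 — load
T0 CAS — after: cnt=7, r=6 — ok
Flip is step 7.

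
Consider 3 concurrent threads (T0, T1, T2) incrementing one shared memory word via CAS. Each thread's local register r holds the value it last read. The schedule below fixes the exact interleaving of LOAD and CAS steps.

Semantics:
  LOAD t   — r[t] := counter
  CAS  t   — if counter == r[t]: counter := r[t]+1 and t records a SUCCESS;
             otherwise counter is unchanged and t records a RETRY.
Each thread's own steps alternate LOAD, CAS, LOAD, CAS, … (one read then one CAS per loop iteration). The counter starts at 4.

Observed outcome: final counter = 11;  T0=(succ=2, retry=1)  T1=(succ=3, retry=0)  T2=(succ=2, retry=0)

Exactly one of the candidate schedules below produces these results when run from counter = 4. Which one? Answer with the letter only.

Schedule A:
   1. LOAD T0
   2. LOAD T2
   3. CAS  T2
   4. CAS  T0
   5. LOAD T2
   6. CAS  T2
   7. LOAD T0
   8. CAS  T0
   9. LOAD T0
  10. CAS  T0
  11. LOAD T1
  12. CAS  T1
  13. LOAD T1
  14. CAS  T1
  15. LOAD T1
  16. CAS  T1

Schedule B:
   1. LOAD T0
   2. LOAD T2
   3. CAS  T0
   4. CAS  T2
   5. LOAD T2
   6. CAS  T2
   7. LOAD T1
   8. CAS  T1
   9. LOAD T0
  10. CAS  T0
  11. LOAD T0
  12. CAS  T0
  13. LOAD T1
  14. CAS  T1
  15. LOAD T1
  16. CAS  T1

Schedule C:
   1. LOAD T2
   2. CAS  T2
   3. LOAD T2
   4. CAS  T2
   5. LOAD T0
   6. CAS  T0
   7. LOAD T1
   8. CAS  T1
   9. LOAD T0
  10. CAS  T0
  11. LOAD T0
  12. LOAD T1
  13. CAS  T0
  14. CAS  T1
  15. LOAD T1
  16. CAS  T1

A

Simulating candidate A:
T0 LOAD — after: cnt=4, r=4 — load
T2 LOAD — after: cnt=4, r=4 — load
T2 CAS — after: cnt=5, r=4 — ok
T0 CAS — after: cnt=5, r=4 — retry
T2 LOAD — after: cnt=5, r=5 — load
T2 CAS — after: cnt=6, r=5 — ok
T0 LOAD — after: cnt=6, r=6 — load
T0 CAS — after: cnt=7, r=6 — ok
T0 LOAD — after: cnt=7, r=7 — load
T0 CAS — after: cnt=8, r=7 — ok
T1 LOAD — after: cnt=8, r=8 — load
T1 CAS — after: cnt=9, r=8 — ok
T1 LOAD — after: cnt=9, r=9 — load
T1 CAS — after: cnt=10, r=9 — ok
T1 LOAD — after: cnt=10, r=10 — load
T1 CAS — after: cnt=11, r=10 — ok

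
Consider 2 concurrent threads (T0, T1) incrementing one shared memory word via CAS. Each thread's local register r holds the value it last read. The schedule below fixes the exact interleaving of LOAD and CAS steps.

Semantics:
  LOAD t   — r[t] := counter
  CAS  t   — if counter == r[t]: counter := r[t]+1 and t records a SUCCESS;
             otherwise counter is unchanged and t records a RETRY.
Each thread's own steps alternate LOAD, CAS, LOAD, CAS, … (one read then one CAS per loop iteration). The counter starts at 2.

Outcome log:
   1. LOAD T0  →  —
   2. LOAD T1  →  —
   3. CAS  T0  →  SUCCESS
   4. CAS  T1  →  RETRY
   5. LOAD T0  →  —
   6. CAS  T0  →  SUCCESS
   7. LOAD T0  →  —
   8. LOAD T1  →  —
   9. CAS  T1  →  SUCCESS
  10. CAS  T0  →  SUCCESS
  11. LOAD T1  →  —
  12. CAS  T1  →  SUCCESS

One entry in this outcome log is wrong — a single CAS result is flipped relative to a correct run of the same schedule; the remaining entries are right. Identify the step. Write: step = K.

Correct run:
1. LOAD T0 → mem=2 r[T0]=2 [LOAD]
2. LOAD T1 → mem=2 r[T1]=2 [LOAD]
3. CAS T0 → mem=3 r[T0]=2 [OK]
4. CAS T1 → mem=3 r[T1]=2 [RETRY]
5. LOAD T0 → mem=3 r[T0]=3 [LOAD]
6. CAS T0 → mem=4 r[T0]=3 [OK]
7. LOAD T0 → mem=4 r[T0]=4 [LOAD]
8. LOAD T1 → mem=4 r[T1]=4 [LOAD]
9. CAS T1 → mem=5 r[T1]=4 [OK]
10. CAS T0 → mem=5 r[T0]=4 [RETRY]
11. LOAD T1 → mem=5 r[T1]=5 [LOAD]
12. CAS T1 → mem=6 r[T1]=5 [OK]
Log disagrees first at step 10.

step = 10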